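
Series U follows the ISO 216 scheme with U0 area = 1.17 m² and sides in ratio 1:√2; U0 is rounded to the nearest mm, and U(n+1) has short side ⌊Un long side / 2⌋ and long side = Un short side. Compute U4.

Let U0's short side be w mm. w · w√2 = 1.17 m² = 1,170,000 mm², so w ≈ 909.6 mm and w√2 ≈ 1286.3 mm → U0 = 910 × 1286 mm.
U1: ⌊1286/2⌋ × 910 = 643 × 910 mm
U2: ⌊910/2⌋ × 643 = 455 × 643 mm
U3: ⌊643/2⌋ × 455 = 321 × 455 mm
U4: ⌊455/2⌋ × 321 = 227 × 321 mm

227 × 321 mm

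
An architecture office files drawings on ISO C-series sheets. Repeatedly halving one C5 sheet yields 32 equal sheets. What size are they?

C10

32 = 2^5, so 5 halving steps.
C5 → C6 → … → C10 after 5 steps.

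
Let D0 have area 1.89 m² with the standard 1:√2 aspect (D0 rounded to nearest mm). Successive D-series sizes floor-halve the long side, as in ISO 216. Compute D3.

Let D0's short side be w mm. w · w√2 = 1.89 m² = 1,890,000 mm², so w ≈ 1156.0 mm and w√2 ≈ 1634.9 mm → D0 = 1156 × 1635 mm.
D1: ⌊1635/2⌋ × 1156 = 817 × 1156 mm
D2: ⌊1156/2⌋ × 817 = 578 × 817 mm
D3: ⌊817/2⌋ × 578 = 408 × 578 mm

408 × 578 mm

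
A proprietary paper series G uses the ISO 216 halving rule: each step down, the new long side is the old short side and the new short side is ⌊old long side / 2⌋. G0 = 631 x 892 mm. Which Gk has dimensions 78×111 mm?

G0: 631 × 892 mm
G1: 446 × 631 mm
G2: 315 × 446 mm
G3: 223 × 315 mm
G4: 157 × 223 mm
G5: 111 × 157 mm
G6: 78 × 111 mm
G7: 55 × 78 mm
→ matches G6.

G6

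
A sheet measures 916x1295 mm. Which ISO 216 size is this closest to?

C0 (917 × 1297 mm)

Aspect ratio 1295/916 ≈ 1.414 — close to the ISO √2 ≈ 1.414.
In the C-series (envelope sizes, between A and B): C0 = 917 × 1297 mm.
Off by 3 mm total — nearest standard size.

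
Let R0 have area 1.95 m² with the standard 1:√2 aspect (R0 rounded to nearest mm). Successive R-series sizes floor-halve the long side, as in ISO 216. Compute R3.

Let R0's short side be w mm. w · w√2 = 1.95 m² = 1,950,000 mm², so w ≈ 1174.2 mm and w√2 ≈ 1660.6 mm → R0 = 1174 × 1661 mm.
R1: ⌊1661/2⌋ × 1174 = 830 × 1174 mm
R2: ⌊1174/2⌋ × 830 = 587 × 830 mm
R3: ⌊830/2⌋ × 587 = 415 × 587 mm

415 × 587 mm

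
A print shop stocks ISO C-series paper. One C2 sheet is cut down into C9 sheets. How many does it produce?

128

Each ISO step halves the sheet: 1 × C2 → 2 × C3 → 4 × C4 → 8 × C5 → …
From C2 to C9 is 7 halving steps: 2^7 = 128.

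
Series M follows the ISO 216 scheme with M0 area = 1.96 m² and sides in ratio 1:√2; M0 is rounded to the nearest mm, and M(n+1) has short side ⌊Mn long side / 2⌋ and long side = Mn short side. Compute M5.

208 × 294 mm

Let M0's short side be w mm. w · w√2 = 1.96 m² = 1,960,000 mm², so w ≈ 1177.3 mm and w√2 ≈ 1664.9 mm → M0 = 1177 × 1665 mm.
M1: ⌊1665/2⌋ × 1177 = 832 × 1177 mm
M2: ⌊1177/2⌋ × 832 = 588 × 832 mm
M3: ⌊832/2⌋ × 588 = 416 × 588 mm
M4: ⌊588/2⌋ × 416 = 294 × 416 mm
M5: ⌊416/2⌋ × 294 = 208 × 294 mm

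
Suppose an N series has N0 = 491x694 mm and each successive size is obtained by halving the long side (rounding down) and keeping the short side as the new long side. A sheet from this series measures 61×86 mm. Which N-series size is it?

N6

N0: 491 × 694 mm
N1: 347 × 491 mm
N2: 245 × 347 mm
N3: 173 × 245 mm
N4: 122 × 173 mm
N5: 86 × 122 mm
N6: 61 × 86 mm
N7: 43 × 61 mm
→ matches N6.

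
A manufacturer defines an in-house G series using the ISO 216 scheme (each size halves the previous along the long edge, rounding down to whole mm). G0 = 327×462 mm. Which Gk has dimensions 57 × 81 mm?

G5

G0: 327 × 462 mm
G1: 231 × 327 mm
G2: 163 × 231 mm
G3: 115 × 163 mm
G4: 81 × 115 mm
G5: 57 × 81 mm
G6: 40 × 57 mm
→ matches G5.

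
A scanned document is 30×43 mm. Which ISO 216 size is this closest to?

B10 (31 × 44 mm)

Aspect ratio 43/30 ≈ 1.433 (ISO target is √2 ≈ 1.414).
In the B-series (B0 = 1000 × 1414 mm): B10 = 31 × 44 mm.
Off by 2 mm total — nearest standard size.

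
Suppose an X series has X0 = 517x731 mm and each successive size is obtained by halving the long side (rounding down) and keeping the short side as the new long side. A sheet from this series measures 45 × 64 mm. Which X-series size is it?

X0: 517 × 731 mm
X1: 365 × 517 mm
X2: 258 × 365 mm
X3: 182 × 258 mm
X4: 129 × 182 mm
X5: 91 × 129 mm
X6: 64 × 91 mm
X7: 45 × 64 mm
X8: 32 × 45 mm
→ matches X7.

X7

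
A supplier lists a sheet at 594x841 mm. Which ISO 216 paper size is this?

A1 (594 × 841 mm)

Aspect ratio 841/594 ≈ 1.416 — close to the ISO √2 ≈ 1.414.
In the A-series (A0 area = 1 m²): A1 = 594 × 841 mm.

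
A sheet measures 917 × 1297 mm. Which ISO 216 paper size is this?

Aspect ratio 1297/917 ≈ 1.414 — close to the ISO √2 ≈ 1.414.
In the C-series (envelope sizes, between A and B): C0 = 917 × 1297 mm.

C0 (917 × 1297 mm)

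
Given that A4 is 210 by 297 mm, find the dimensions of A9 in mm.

37 × 52 mm

A5: ⌊297/2⌋ × 210 = 148 × 210 mm
A6: ⌊210/2⌋ × 148 = 105 × 148 mm
A7: ⌊148/2⌋ × 105 = 74 × 105 mm
A8: ⌊105/2⌋ × 74 = 52 × 74 mm
A9: ⌊74/2⌋ × 52 = 37 × 52 mm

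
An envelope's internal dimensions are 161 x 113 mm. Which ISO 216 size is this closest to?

Aspect ratio 161/113 ≈ 1.425 — close to the ISO √2 ≈ 1.414.
In the C-series (envelope sizes, between A and B): C6 = 114 × 162 mm.
Off by 2 mm total — nearest standard size.

C6 (114 × 162 mm)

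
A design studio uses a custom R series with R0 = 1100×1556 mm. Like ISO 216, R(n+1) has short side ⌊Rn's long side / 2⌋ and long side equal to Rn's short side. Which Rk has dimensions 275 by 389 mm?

R4

R0: 1100 × 1556 mm
R1: 778 × 1100 mm
R2: 550 × 778 mm
R3: 389 × 550 mm
R4: 275 × 389 mm
R5: 194 × 275 mm
→ matches R4.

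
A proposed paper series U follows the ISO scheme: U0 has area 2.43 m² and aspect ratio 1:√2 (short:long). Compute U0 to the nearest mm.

1311 × 1854 mm

Let the short side be w mm. Then w · w√2 = 2.43 m² = 2,430,000 mm².
w² = 2,430,000/√2, so w ≈ 1310.8 mm; long side = w√2 ≈ 1853.8 mm.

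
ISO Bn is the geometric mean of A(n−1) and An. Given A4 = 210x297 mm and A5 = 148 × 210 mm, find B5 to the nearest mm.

176 × 250 mm

Short side: √(210 · 148) = √31080 ≈ 176.3 → 176 mm
Long side: √(297 · 210) = √62370 ≈ 249.7 → 250 mm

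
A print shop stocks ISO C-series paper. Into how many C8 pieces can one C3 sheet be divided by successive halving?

C3 = 324 × 458 mm; C8 = 57 × 81 mm.
Each halving step doubles the count; 5 steps from C3 to C8.
2^5 = 32.

32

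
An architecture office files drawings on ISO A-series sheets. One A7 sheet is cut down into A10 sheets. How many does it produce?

Each ISO step halves the sheet: 1 × A7 → 2 × A8 → 4 × A9 → 8 × A10
From A7 to A10 is 3 halving steps: 2^3 = 8.

8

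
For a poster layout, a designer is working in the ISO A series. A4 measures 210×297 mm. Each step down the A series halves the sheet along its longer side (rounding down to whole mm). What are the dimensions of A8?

A5: ⌊297/2⌋ × 210 = 148 × 210 mm
A6: ⌊210/2⌋ × 148 = 105 × 148 mm
A7: ⌊148/2⌋ × 105 = 74 × 105 mm
A8: ⌊105/2⌋ × 74 = 52 × 74 mm

52 × 74 mm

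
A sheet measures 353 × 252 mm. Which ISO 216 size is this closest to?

B4 (250 × 353 mm)

Aspect ratio 353/252 ≈ 1.401 — close to the ISO √2 ≈ 1.414.
In the B-series (B0 = 1000 × 1414 mm): B4 = 250 × 353 mm.
Off by 2 mm total — nearest standard size.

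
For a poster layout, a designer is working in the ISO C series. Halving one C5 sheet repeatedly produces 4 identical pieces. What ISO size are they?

C7

4 = 2^2, so 2 halving steps.
C5 → C6 → … → C7 after 2 steps.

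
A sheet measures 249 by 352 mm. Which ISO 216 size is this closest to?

B4 (250 × 353 mm)

Aspect ratio 352/249 ≈ 1.414 — close to the ISO √2 ≈ 1.414.
In the B-series (B0 = 1000 × 1414 mm): B4 = 250 × 353 mm.
Off by 2 mm total — nearest standard size.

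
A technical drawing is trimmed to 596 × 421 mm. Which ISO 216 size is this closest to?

Aspect ratio 596/421 ≈ 1.416 — close to the ISO √2 ≈ 1.414.
In the A-series (A0 area = 1 m²): A2 = 420 × 594 mm.
Off by 3 mm total — nearest standard size.

A2 (420 × 594 mm)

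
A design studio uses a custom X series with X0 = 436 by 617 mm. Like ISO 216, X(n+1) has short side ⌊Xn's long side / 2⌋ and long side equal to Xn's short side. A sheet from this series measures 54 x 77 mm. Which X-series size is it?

X0: 436 × 617 mm
X1: 308 × 436 mm
X2: 218 × 308 mm
X3: 154 × 218 mm
X4: 109 × 154 mm
X5: 77 × 109 mm
X6: 54 × 77 mm
X7: 38 × 54 mm
→ matches X6.

X6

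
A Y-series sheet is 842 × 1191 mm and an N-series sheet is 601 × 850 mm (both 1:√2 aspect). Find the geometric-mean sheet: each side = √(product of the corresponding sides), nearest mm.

711 × 1006 mm

Short side: √(842 · 601) = √506042 ≈ 711.4 → 711 mm
Long side: √(1191 · 850) = √1012350 ≈ 1006.2 → 1006 mm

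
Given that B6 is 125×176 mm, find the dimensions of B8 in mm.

B7: ⌊176/2⌋ × 125 = 88 × 125 mm
B8: ⌊125/2⌋ × 88 = 62 × 88 mm

62 × 88 mm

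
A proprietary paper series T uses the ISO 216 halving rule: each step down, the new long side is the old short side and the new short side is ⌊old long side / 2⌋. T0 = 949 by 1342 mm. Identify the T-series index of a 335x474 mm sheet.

T0: 949 × 1342 mm
T1: 671 × 949 mm
T2: 474 × 671 mm
T3: 335 × 474 mm
T4: 237 × 335 mm
→ matches T3.

T3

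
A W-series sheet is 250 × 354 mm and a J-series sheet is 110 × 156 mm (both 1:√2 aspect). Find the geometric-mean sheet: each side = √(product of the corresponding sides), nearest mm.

Short side: √(250 · 110) = √27500 ≈ 165.8 → 166 mm
Long side: √(354 · 156) = √55224 ≈ 235.0 → 235 mm

166 × 235 mm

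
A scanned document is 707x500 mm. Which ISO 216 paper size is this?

B2 (500 × 707 mm)

Aspect ratio 707/500 ≈ 1.414 — close to the ISO √2 ≈ 1.414.
In the B-series (B0 = 1000 × 1414 mm): B2 = 500 × 707 mm.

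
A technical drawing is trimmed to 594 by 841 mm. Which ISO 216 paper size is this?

A1 (594 × 841 mm)

Aspect ratio 841/594 ≈ 1.416 — close to the ISO √2 ≈ 1.414.
In the A-series (A0 area = 1 m²): A1 = 594 × 841 mm.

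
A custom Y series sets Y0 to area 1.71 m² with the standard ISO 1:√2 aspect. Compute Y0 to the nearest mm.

1100 × 1555 mm

Let the short side be w mm. Then w · w√2 = 1.71 m² = 1,710,000 mm².
w² = 1,710,000/√2, so w ≈ 1099.6 mm; long side = w√2 ≈ 1555.1 mm.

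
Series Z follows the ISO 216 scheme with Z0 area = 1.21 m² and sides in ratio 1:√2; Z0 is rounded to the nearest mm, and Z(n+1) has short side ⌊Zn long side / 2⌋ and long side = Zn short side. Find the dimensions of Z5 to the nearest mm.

Let Z0's short side be w mm. w · w√2 = 1.21 m² = 1,210,000 mm², so w ≈ 925.0 mm and w√2 ≈ 1308.1 mm → Z0 = 925 × 1308 mm.
Z1: ⌊1308/2⌋ × 925 = 654 × 925 mm
Z2: ⌊925/2⌋ × 654 = 462 × 654 mm
Z3: ⌊654/2⌋ × 462 = 327 × 462 mm
Z4: ⌊462/2⌋ × 327 = 231 × 327 mm
Z5: ⌊327/2⌋ × 231 = 163 × 231 mm

163 × 231 mm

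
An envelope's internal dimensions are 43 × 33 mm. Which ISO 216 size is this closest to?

Aspect ratio 43/33 ≈ 1.303 (ISO target is √2 ≈ 1.414).
In the B-series (B0 = 1000 × 1414 mm): B10 = 31 × 44 mm.
Off by 3 mm total — nearest standard size.

B10 (31 × 44 mm)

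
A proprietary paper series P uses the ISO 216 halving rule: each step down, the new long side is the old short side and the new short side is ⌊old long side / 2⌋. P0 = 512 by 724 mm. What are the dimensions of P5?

P1 = 362 × 512 mm (from P0 by 1 halving).
P2: ⌊512/2⌋ × 362 = 256 × 362 mm
P3: ⌊362/2⌋ × 256 = 181 × 256 mm
P4: ⌊256/2⌋ × 181 = 128 × 181 mm
P5: ⌊181/2⌋ × 128 = 90 × 128 mm

90 × 128 mm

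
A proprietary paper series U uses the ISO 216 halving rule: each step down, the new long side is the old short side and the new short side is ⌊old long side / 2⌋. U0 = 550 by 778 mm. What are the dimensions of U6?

U1 = 389 × 550 mm (from U0 by 1 halving).
U2: ⌊550/2⌋ × 389 = 275 × 389 mm
U3: ⌊389/2⌋ × 275 = 194 × 275 mm
U4: ⌊275/2⌋ × 194 = 137 × 194 mm
U5: ⌊194/2⌋ × 137 = 97 × 137 mm
U6: ⌊137/2⌋ × 97 = 68 × 97 mm

68 × 97 mm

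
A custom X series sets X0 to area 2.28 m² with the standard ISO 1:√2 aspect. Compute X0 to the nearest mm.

Let the short side be w mm. Then w · w√2 = 2.28 m² = 2,280,000 mm².
w² = 2,280,000/√2, so w ≈ 1269.7 mm; long side = w√2 ≈ 1795.7 mm.

1270 × 1796 mm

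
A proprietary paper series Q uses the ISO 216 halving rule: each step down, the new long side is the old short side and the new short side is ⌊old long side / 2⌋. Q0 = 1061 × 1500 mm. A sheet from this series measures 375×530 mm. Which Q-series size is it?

Q0: 1061 × 1500 mm
Q1: 750 × 1061 mm
Q2: 530 × 750 mm
Q3: 375 × 530 mm
Q4: 265 × 375 mm
→ matches Q3.

Q3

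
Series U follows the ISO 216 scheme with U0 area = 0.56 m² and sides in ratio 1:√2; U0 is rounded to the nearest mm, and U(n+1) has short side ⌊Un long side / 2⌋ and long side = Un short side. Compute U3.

222 × 314 mm

Let U0's short side be w mm. w · w√2 = 0.56 m² = 560,000 mm², so w ≈ 629.3 mm and w√2 ≈ 889.9 mm → U0 = 629 × 890 mm.
U1: ⌊890/2⌋ × 629 = 445 × 629 mm
U2: ⌊629/2⌋ × 445 = 314 × 445 mm
U3: ⌊445/2⌋ × 314 = 222 × 314 mm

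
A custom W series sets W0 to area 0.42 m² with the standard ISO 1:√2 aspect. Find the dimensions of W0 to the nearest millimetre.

545 × 771 mm

Let the short side be w mm. Then w · w√2 = 0.42 m² = 420,000 mm².
w² = 420,000/√2, so w ≈ 545.0 mm; long side = w√2 ≈ 770.7 mm.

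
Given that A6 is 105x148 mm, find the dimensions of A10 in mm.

26 × 37 mm

A7: ⌊148/2⌋ × 105 = 74 × 105 mm
A8: ⌊105/2⌋ × 74 = 52 × 74 mm
A9: ⌊74/2⌋ × 52 = 37 × 52 mm
A10: ⌊52/2⌋ × 37 = 26 × 37 mm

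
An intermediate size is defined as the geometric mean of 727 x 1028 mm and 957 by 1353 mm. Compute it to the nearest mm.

Short side: √(727 · 957) = √695739 ≈ 834.1 → 834 mm
Long side: √(1028 · 1353) = √1390884 ≈ 1179.4 → 1179 mm

834 × 1179 mm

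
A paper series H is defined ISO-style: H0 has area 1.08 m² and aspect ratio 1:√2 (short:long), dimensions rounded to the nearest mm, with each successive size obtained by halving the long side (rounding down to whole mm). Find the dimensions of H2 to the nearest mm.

437 × 618 mm

Let H0's short side be w mm. w · w√2 = 1.08 m² = 1,080,000 mm², so w ≈ 873.9 mm and w√2 ≈ 1235.9 mm → H0 = 874 × 1236 mm.
H1: ⌊1236/2⌋ × 874 = 618 × 874 mm
H2: ⌊874/2⌋ × 618 = 437 × 618 mm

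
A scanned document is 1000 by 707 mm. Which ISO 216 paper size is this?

B1 (707 × 1000 mm)

Aspect ratio 1000/707 ≈ 1.414 — close to the ISO √2 ≈ 1.414.
In the B-series (B0 = 1000 × 1414 mm): B1 = 707 × 1000 mm.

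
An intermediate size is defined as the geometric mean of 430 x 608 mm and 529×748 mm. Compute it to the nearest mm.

Short side: √(430 · 529) = √227470 ≈ 476.9 → 477 mm
Long side: √(608 · 748) = √454784 ≈ 674.4 → 674 mm

477 × 674 mm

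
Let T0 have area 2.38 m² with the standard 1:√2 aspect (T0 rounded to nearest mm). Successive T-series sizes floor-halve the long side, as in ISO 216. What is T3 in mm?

458 × 648 mm

Let T0's short side be w mm. w · w√2 = 2.38 m² = 2,380,000 mm², so w ≈ 1297.3 mm and w√2 ≈ 1834.6 mm → T0 = 1297 × 1835 mm.
T1: ⌊1835/2⌋ × 1297 = 917 × 1297 mm
T2: ⌊1297/2⌋ × 917 = 648 × 917 mm
T3: ⌊917/2⌋ × 648 = 458 × 648 mm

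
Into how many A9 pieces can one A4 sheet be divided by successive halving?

32

A4 = 210 × 297 mm; A9 = 37 × 52 mm.
Each halving step doubles the count; 5 steps from A4 to A9.
2^5 = 32.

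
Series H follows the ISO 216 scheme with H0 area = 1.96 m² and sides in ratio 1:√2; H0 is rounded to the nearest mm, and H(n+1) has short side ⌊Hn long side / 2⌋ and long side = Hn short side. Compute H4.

Let H0's short side be w mm. w · w√2 = 1.96 m² = 1,960,000 mm², so w ≈ 1177.3 mm and w√2 ≈ 1664.9 mm → H0 = 1177 × 1665 mm.
H1: ⌊1665/2⌋ × 1177 = 832 × 1177 mm
H2: ⌊1177/2⌋ × 832 = 588 × 832 mm
H3: ⌊832/2⌋ × 588 = 416 × 588 mm
H4: ⌊588/2⌋ × 416 = 294 × 416 mm

294 × 416 mm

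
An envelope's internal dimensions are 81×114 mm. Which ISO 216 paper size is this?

C7 (81 × 114 mm)

Aspect ratio 114/81 ≈ 1.407 — close to the ISO √2 ≈ 1.414.
In the C-series (envelope sizes, between A and B): C7 = 81 × 114 mm.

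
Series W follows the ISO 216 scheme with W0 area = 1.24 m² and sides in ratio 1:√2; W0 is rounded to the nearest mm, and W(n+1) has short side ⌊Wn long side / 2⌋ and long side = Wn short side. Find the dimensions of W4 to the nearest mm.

234 × 331 mm

Let W0's short side be w mm. w · w√2 = 1.24 m² = 1,240,000 mm², so w ≈ 936.4 mm and w√2 ≈ 1324.2 mm → W0 = 936 × 1324 mm.
W1: ⌊1324/2⌋ × 936 = 662 × 936 mm
W2: ⌊936/2⌋ × 662 = 468 × 662 mm
W3: ⌊662/2⌋ × 468 = 331 × 468 mm
W4: ⌊468/2⌋ × 331 = 234 × 331 mm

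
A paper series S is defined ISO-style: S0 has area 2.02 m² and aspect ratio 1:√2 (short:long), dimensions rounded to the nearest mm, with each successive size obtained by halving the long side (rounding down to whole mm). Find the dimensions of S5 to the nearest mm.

211 × 298 mm

Let S0's short side be w mm. w · w√2 = 2.02 m² = 2,020,000 mm², so w ≈ 1195.1 mm and w√2 ≈ 1690.2 mm → S0 = 1195 × 1690 mm.
S1: ⌊1690/2⌋ × 1195 = 845 × 1195 mm
S2: ⌊1195/2⌋ × 845 = 597 × 845 mm
S3: ⌊845/2⌋ × 597 = 422 × 597 mm
S4: ⌊597/2⌋ × 422 = 298 × 422 mm
S5: ⌊422/2⌋ × 298 = 211 × 298 mm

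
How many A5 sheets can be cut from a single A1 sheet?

16

Each ISO step halves the sheet: 1 × A1 → 2 × A2 → 4 × A3 → 8 × A4 → …
From A1 to A5 is 4 halving steps: 2^4 = 16.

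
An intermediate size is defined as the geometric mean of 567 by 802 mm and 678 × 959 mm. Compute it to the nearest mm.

Short side: √(567 · 678) = √384426 ≈ 620.0 → 620 mm
Long side: √(802 · 959) = √769118 ≈ 877.0 → 877 mm

620 × 877 mm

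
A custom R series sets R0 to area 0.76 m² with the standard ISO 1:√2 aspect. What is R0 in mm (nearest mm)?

733 × 1037 mm

Let the short side be w mm. Then w · w√2 = 0.76 m² = 760,000 mm².
w² = 760,000/√2, so w ≈ 733.1 mm; long side = w√2 ≈ 1036.7 mm.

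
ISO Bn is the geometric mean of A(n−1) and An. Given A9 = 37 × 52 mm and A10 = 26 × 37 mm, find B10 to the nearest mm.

31 × 44 mm

Short side: √(37 · 26) = √962 ≈ 31.0 → 31 mm
Long side: √(52 · 37) = √1924 ≈ 43.9 → 44 mm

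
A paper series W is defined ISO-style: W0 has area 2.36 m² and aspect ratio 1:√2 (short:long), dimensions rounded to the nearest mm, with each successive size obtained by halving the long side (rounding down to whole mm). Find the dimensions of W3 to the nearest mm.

456 × 646 mm

Let W0's short side be w mm. w · w√2 = 2.36 m² = 2,360,000 mm², so w ≈ 1291.8 mm and w√2 ≈ 1826.9 mm → W0 = 1292 × 1827 mm.
W1: ⌊1827/2⌋ × 1292 = 913 × 1292 mm
W2: ⌊1292/2⌋ × 913 = 646 × 913 mm
W3: ⌊913/2⌋ × 646 = 456 × 646 mm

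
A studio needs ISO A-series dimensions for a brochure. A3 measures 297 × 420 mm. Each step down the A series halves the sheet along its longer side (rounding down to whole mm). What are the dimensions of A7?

A4: ⌊420/2⌋ × 297 = 210 × 297 mm
A5: ⌊297/2⌋ × 210 = 148 × 210 mm
A6: ⌊210/2⌋ × 148 = 105 × 148 mm
A7: ⌊148/2⌋ × 105 = 74 × 105 mm

74 × 105 mm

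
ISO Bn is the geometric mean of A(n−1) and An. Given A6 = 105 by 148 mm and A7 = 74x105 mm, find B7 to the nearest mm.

Short side: √(105 · 74) = √7770 ≈ 88.1 → 88 mm
Long side: √(148 · 105) = √15540 ≈ 124.7 → 125 mm

88 × 125 mm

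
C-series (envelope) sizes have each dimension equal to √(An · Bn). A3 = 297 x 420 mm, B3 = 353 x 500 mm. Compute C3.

324 × 458 mm

Short side: √(297 · 353) = √104841 ≈ 323.8 → 324 mm
Long side: √(420 · 500) = √210000 ≈ 458.3 → 458 mm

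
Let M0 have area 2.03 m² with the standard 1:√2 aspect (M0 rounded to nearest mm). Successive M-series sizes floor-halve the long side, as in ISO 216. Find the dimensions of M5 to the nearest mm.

211 × 299 mm

Let M0's short side be w mm. w · w√2 = 2.03 m² = 2,030,000 mm², so w ≈ 1198.1 mm and w√2 ≈ 1694.4 mm → M0 = 1198 × 1694 mm.
M1: ⌊1694/2⌋ × 1198 = 847 × 1198 mm
M2: ⌊1198/2⌋ × 847 = 599 × 847 mm
M3: ⌊847/2⌋ × 599 = 423 × 599 mm
M4: ⌊599/2⌋ × 423 = 299 × 423 mm
M5: ⌊423/2⌋ × 299 = 211 × 299 mm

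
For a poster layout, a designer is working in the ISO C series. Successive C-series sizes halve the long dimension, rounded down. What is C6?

C0 = 917 × 1297 mm (C0 is the geometric mean of A0 and B0, aspect 1:√2).
C1: ⌊1297/2⌋ × 917 = 648 × 917 mm
C2: ⌊917/2⌋ × 648 = 458 × 648 mm
C3: ⌊648/2⌋ × 458 = 324 × 458 mm
C4: ⌊458/2⌋ × 324 = 229 × 324 mm
C5: ⌊324/2⌋ × 229 = 162 × 229 mm
C6: ⌊229/2⌋ × 162 = 114 × 162 mm

114 × 162 mm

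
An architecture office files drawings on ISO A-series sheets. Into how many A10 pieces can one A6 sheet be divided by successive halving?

Each ISO step halves the sheet: 1 × A6 → 2 × A7 → 4 × A8 → 8 × A9 → …
From A6 to A10 is 4 halving steps: 2^4 = 16.

16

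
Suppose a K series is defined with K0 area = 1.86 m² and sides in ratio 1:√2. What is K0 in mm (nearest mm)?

1147 × 1622 mm

Let the short side be w mm. Then w · w√2 = 1.86 m² = 1,860,000 mm².
w² = 1,860,000/√2, so w ≈ 1146.8 mm; long side = w√2 ≈ 1621.9 mm.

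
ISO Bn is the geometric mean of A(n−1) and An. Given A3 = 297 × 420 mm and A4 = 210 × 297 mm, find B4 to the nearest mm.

250 × 353 mm

Short side: √(297 · 210) = √62370 ≈ 249.7 → 250 mm
Long side: √(420 · 297) = √124740 ≈ 353.2 → 353 mm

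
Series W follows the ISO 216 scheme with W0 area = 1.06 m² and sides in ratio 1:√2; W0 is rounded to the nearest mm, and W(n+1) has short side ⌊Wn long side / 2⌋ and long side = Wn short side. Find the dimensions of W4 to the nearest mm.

216 × 306 mm

Let W0's short side be w mm. w · w√2 = 1.06 m² = 1,060,000 mm², so w ≈ 865.8 mm and w√2 ≈ 1224.4 mm → W0 = 866 × 1224 mm.
W1: ⌊1224/2⌋ × 866 = 612 × 866 mm
W2: ⌊866/2⌋ × 612 = 433 × 612 mm
W3: ⌊612/2⌋ × 433 = 306 × 433 mm
W4: ⌊433/2⌋ × 306 = 216 × 306 mm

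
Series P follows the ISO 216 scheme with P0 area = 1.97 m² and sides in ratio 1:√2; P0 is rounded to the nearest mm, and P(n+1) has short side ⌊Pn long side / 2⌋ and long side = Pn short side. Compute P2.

590 × 834 mm

Let P0's short side be w mm. w · w√2 = 1.97 m² = 1,970,000 mm², so w ≈ 1180.3 mm and w√2 ≈ 1669.1 mm → P0 = 1180 × 1669 mm.
P1: ⌊1669/2⌋ × 1180 = 834 × 1180 mm
P2: ⌊1180/2⌋ × 834 = 590 × 834 mm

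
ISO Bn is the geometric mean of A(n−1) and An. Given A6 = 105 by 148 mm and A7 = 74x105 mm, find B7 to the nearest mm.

88 × 125 mm

Short side: √(105 · 74) = √7770 ≈ 88.1 → 88 mm
Long side: √(148 · 105) = √15540 ≈ 124.7 → 125 mm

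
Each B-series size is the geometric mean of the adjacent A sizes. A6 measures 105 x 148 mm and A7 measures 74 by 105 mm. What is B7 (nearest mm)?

Short side: √(105 · 74) = √7770 ≈ 88.1 → 88 mm
Long side: √(148 · 105) = √15540 ≈ 124.7 → 125 mm

88 × 125 mm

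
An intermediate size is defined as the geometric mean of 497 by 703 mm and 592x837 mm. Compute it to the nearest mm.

Short side: √(497 · 592) = √294224 ≈ 542.4 → 542 mm
Long side: √(703 · 837) = √588411 ≈ 767.1 → 767 mm

542 × 767 mm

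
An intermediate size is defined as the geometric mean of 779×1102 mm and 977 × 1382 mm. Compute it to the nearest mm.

Short side: √(779 · 977) = √761083 ≈ 872.4 → 872 mm
Long side: √(1102 · 1382) = √1522964 ≈ 1234.1 → 1234 mm

872 × 1234 mm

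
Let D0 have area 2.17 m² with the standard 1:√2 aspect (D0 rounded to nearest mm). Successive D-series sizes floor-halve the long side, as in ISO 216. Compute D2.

Let D0's short side be w mm. w · w√2 = 2.17 m² = 2,170,000 mm², so w ≈ 1238.7 mm and w√2 ≈ 1751.8 mm → D0 = 1239 × 1752 mm.
D1: ⌊1752/2⌋ × 1239 = 876 × 1239 mm
D2: ⌊1239/2⌋ × 876 = 619 × 876 mm

619 × 876 mm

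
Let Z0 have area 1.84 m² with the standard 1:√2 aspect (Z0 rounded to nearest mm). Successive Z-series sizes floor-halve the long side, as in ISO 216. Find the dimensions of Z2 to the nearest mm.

Let Z0's short side be w mm. w · w√2 = 1.84 m² = 1,840,000 mm², so w ≈ 1140.6 mm and w√2 ≈ 1613.1 mm → Z0 = 1141 × 1613 mm.
Z1: ⌊1613/2⌋ × 1141 = 806 × 1141 mm
Z2: ⌊1141/2⌋ × 806 = 570 × 806 mm

570 × 806 mm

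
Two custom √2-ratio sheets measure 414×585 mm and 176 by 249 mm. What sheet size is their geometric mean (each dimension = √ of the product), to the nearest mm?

Short side: √(414 · 176) = √72864 ≈ 269.9 → 270 mm
Long side: √(585 · 249) = √145665 ≈ 381.7 → 382 mm

270 × 382 mm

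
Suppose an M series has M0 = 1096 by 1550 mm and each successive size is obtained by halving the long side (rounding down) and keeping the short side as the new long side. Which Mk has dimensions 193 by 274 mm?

M5

M0: 1096 × 1550 mm
M1: 775 × 1096 mm
M2: 548 × 775 mm
M3: 387 × 548 mm
M4: 274 × 387 mm
M5: 193 × 274 mm
M6: 137 × 193 mm
→ matches M5.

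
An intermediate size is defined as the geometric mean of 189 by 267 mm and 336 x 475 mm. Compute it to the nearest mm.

Short side: √(189 · 336) = √63504 ≈ 252.0 → 252 mm
Long side: √(267 · 475) = √126825 ≈ 356.1 → 356 mm

252 × 356 mm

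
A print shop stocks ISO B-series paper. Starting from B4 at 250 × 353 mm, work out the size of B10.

31 × 44 mm

B5: ⌊353/2⌋ × 250 = 176 × 250 mm
B6: ⌊250/2⌋ × 176 = 125 × 176 mm
B7: ⌊176/2⌋ × 125 = 88 × 125 mm
B8: ⌊125/2⌋ × 88 = 62 × 88 mm
B9: ⌊88/2⌋ × 62 = 44 × 62 mm
B10: ⌊62/2⌋ × 44 = 31 × 44 mm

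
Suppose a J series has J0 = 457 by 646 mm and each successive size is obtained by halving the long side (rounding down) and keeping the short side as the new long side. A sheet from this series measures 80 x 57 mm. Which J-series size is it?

J6

J0: 457 × 646 mm
J1: 323 × 457 mm
J2: 228 × 323 mm
J3: 161 × 228 mm
J4: 114 × 161 mm
J5: 80 × 114 mm
J6: 57 × 80 mm
J7: 40 × 57 mm
→ matches J6.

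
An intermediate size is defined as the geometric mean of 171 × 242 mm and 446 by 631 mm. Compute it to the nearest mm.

276 × 391 mm

Short side: √(171 · 446) = √76266 ≈ 276.2 → 276 mm
Long side: √(242 · 631) = √152702 ≈ 390.8 → 391 mm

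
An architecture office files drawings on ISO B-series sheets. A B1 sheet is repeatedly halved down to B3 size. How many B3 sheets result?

Each ISO step halves the sheet: 1 × B1 → 2 × B2 → 4 × B3
From B1 to B3 is 2 halving steps: 2^2 = 4.

4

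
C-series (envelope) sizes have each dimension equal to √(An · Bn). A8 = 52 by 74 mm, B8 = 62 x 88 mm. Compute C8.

57 × 81 mm

Short side: √(52 · 62) = √3224 ≈ 56.8 → 57 mm
Long side: √(74 · 88) = √6512 ≈ 80.7 → 81 mm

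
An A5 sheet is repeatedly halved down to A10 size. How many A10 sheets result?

Each ISO step halves the sheet: 1 × A5 → 2 × A6 → 4 × A7 → 8 × A8 → …
From A5 to A10 is 5 halving steps: 2^5 = 32.

32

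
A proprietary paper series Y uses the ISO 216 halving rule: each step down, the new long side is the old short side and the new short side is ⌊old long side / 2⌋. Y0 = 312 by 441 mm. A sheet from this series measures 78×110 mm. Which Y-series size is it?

Y4

Y0: 312 × 441 mm
Y1: 220 × 312 mm
Y2: 156 × 220 mm
Y3: 110 × 156 mm
Y4: 78 × 110 mm
Y5: 55 × 78 mm
→ matches Y4.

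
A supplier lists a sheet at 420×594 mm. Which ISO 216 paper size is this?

A2 (420 × 594 mm)

Aspect ratio 594/420 ≈ 1.414 — close to the ISO √2 ≈ 1.414.
In the A-series (A0 area = 1 m²): A2 = 420 × 594 mm.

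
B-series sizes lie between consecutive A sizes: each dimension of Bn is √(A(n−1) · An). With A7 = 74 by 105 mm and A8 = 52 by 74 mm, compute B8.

62 × 88 mm

Short side: √(74 · 52) = √3848 ≈ 62.0 → 62 mm
Long side: √(105 · 74) = √7770 ≈ 88.1 → 88 mm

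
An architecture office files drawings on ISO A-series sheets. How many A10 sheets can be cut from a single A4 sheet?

A4 = 210 × 297 mm; A10 = 26 × 37 mm.
Each halving step doubles the count; 6 steps from A4 to A10.
2^6 = 64.

64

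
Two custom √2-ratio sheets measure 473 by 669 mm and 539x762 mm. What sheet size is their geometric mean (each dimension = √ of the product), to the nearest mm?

Short side: √(473 · 539) = √254947 ≈ 504.9 → 505 mm
Long side: √(669 · 762) = √509778 ≈ 714.0 → 714 mm

505 × 714 mm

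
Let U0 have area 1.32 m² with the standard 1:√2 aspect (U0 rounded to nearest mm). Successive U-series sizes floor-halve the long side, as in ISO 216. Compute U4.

241 × 341 mm

Let U0's short side be w mm. w · w√2 = 1.32 m² = 1,320,000 mm², so w ≈ 966.1 mm and w√2 ≈ 1366.3 mm → U0 = 966 × 1366 mm.
U1: ⌊1366/2⌋ × 966 = 683 × 966 mm
U2: ⌊966/2⌋ × 683 = 483 × 683 mm
U3: ⌊683/2⌋ × 483 = 341 × 483 mm
U4: ⌊483/2⌋ × 341 = 241 × 341 mm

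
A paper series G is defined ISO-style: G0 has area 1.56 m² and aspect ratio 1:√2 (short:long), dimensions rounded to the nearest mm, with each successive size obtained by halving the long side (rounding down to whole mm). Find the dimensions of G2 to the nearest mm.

Let G0's short side be w mm. w · w√2 = 1.56 m² = 1,560,000 mm², so w ≈ 1050.3 mm and w√2 ≈ 1485.3 mm → G0 = 1050 × 1485 mm.
G1: ⌊1485/2⌋ × 1050 = 742 × 1050 mm
G2: ⌊1050/2⌋ × 742 = 525 × 742 mm

525 × 742 mm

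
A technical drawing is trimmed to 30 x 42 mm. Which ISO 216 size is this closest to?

B10 (31 × 44 mm)

Aspect ratio 42/30 ≈ 1.400 — close to the ISO √2 ≈ 1.414.
In the B-series (B0 = 1000 × 1414 mm): B10 = 31 × 44 mm.
Off by 3 mm total — nearest standard size.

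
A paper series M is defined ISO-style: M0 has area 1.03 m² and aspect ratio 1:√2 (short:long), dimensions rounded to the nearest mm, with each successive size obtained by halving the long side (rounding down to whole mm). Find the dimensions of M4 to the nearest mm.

Let M0's short side be w mm. w · w√2 = 1.03 m² = 1,030,000 mm², so w ≈ 853.4 mm and w√2 ≈ 1206.9 mm → M0 = 853 × 1207 mm.
M1: ⌊1207/2⌋ × 853 = 603 × 853 mm
M2: ⌊853/2⌋ × 603 = 426 × 603 mm
M3: ⌊603/2⌋ × 426 = 301 × 426 mm
M4: ⌊426/2⌋ × 301 = 213 × 301 mm

213 × 301 mm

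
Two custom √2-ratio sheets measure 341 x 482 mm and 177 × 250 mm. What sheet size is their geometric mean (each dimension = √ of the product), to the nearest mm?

246 × 347 mm

Short side: √(341 · 177) = √60357 ≈ 245.7 → 246 mm
Long side: √(482 · 250) = √120500 ≈ 347.1 → 347 mm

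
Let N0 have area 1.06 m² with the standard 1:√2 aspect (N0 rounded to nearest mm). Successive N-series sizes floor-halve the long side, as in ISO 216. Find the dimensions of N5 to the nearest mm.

153 × 216 mm

Let N0's short side be w mm. w · w√2 = 1.06 m² = 1,060,000 mm², so w ≈ 865.8 mm and w√2 ≈ 1224.4 mm → N0 = 866 × 1224 mm.
N1: ⌊1224/2⌋ × 866 = 612 × 866 mm
N2: ⌊866/2⌋ × 612 = 433 × 612 mm
N3: ⌊612/2⌋ × 433 = 306 × 433 mm
N4: ⌊433/2⌋ × 306 = 216 × 306 mm
N5: ⌊306/2⌋ × 216 = 153 × 216 mm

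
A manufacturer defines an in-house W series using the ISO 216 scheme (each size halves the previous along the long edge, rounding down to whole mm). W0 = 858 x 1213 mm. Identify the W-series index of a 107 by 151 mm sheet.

W6

W0: 858 × 1213 mm
W1: 606 × 858 mm
W2: 429 × 606 mm
W3: 303 × 429 mm
W4: 214 × 303 mm
W5: 151 × 214 mm
W6: 107 × 151 mm
W7: 75 × 107 mm
→ matches W6.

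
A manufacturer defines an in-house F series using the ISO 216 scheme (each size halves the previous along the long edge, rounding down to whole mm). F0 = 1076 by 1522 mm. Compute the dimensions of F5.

190 × 269 mm

F1 = 761 × 1076 mm (from F0 by 1 halving).
F2: ⌊1076/2⌋ × 761 = 538 × 761 mm
F3: ⌊761/2⌋ × 538 = 380 × 538 mm
F4: ⌊538/2⌋ × 380 = 269 × 380 mm
F5: ⌊380/2⌋ × 269 = 190 × 269 mm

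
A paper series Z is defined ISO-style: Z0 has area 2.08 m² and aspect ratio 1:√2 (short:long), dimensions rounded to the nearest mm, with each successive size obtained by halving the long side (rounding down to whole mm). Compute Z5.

Let Z0's short side be w mm. w · w√2 = 2.08 m² = 2,080,000 mm², so w ≈ 1212.8 mm and w√2 ≈ 1715.1 mm → Z0 = 1213 × 1715 mm.
Z1: ⌊1715/2⌋ × 1213 = 857 × 1213 mm
Z2: ⌊1213/2⌋ × 857 = 606 × 857 mm
Z3: ⌊857/2⌋ × 606 = 428 × 606 mm
Z4: ⌊606/2⌋ × 428 = 303 × 428 mm
Z5: ⌊428/2⌋ × 303 = 214 × 303 mm

214 × 303 mm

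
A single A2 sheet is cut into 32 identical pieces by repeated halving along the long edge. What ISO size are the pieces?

32 = 2^5, so 5 halving steps.
A2 → A3 → … → A7 after 5 steps.

A7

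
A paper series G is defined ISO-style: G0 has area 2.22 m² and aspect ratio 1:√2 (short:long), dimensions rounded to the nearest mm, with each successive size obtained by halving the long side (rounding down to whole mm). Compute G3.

Let G0's short side be w mm. w · w√2 = 2.22 m² = 2,220,000 mm², so w ≈ 1252.9 mm and w√2 ≈ 1771.9 mm → G0 = 1253 × 1772 mm.
G1: ⌊1772/2⌋ × 1253 = 886 × 1253 mm
G2: ⌊1253/2⌋ × 886 = 626 × 886 mm
G3: ⌊886/2⌋ × 626 = 443 × 626 mm

443 × 626 mm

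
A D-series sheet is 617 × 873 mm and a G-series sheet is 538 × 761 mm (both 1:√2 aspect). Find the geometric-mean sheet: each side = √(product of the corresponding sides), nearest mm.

Short side: √(617 · 538) = √331946 ≈ 576.1 → 576 mm
Long side: √(873 · 761) = √664353 ≈ 815.1 → 815 mm

576 × 815 mm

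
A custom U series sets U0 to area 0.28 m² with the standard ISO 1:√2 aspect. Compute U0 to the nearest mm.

Let the short side be w mm. Then w · w√2 = 0.28 m² = 280,000 mm².
w² = 280,000/√2, so w ≈ 445.0 mm; long side = w√2 ≈ 629.3 mm.

445 × 629 mm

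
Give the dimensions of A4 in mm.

210 × 297 mm

A0 = 841 × 1189 mm (A0 has area 1 m², aspect 1:√2).
A1: ⌊1189/2⌋ × 841 = 594 × 841 mm
A2: ⌊841/2⌋ × 594 = 420 × 594 mm
A3: ⌊594/2⌋ × 420 = 297 × 420 mm
A4: ⌊420/2⌋ × 297 = 210 × 297 mm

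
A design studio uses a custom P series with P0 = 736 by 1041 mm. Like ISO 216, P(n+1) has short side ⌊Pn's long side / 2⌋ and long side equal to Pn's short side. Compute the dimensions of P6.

92 × 130 mm

P1: ⌊1041/2⌋ × 736 = 520 × 736 mm
P2: ⌊736/2⌋ × 520 = 368 × 520 mm
P3: ⌊520/2⌋ × 368 = 260 × 368 mm
P4: ⌊368/2⌋ × 260 = 184 × 260 mm
P5: ⌊260/2⌋ × 184 = 130 × 184 mm
P6: ⌊184/2⌋ × 130 = 92 × 130 mm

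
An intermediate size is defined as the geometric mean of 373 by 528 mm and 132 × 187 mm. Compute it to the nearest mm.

222 × 314 mm

Short side: √(373 · 132) = √49236 ≈ 221.9 → 222 mm
Long side: √(528 · 187) = √98736 ≈ 314.2 → 314 mm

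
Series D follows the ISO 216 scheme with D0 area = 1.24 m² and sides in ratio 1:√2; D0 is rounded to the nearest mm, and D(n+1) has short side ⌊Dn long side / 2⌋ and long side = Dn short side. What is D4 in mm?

234 × 331 mm

Let D0's short side be w mm. w · w√2 = 1.24 m² = 1,240,000 mm², so w ≈ 936.4 mm and w√2 ≈ 1324.2 mm → D0 = 936 × 1324 mm.
D1: ⌊1324/2⌋ × 936 = 662 × 936 mm
D2: ⌊936/2⌋ × 662 = 468 × 662 mm
D3: ⌊662/2⌋ × 468 = 331 × 468 mm
D4: ⌊468/2⌋ × 331 = 234 × 331 mm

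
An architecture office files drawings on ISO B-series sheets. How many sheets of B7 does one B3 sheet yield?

Each ISO step halves the sheet: 1 × B3 → 2 × B4 → 4 × B5 → 8 × B6 → …
From B3 to B7 is 4 halving steps: 2^4 = 16.

16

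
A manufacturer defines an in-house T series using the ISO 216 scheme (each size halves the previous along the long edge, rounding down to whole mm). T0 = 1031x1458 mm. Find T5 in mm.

T1: ⌊1458/2⌋ × 1031 = 729 × 1031 mm
T2: ⌊1031/2⌋ × 729 = 515 × 729 mm
T3: ⌊729/2⌋ × 515 = 364 × 515 mm
T4: ⌊515/2⌋ × 364 = 257 × 364 mm
T5: ⌊364/2⌋ × 257 = 182 × 257 mm

182 × 257 mm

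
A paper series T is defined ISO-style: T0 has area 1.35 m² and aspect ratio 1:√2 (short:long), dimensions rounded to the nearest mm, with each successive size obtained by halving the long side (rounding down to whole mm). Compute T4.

244 × 345 mm

Let T0's short side be w mm. w · w√2 = 1.35 m² = 1,350,000 mm², so w ≈ 977.0 mm and w√2 ≈ 1381.7 mm → T0 = 977 × 1382 mm.
T1: ⌊1382/2⌋ × 977 = 691 × 977 mm
T2: ⌊977/2⌋ × 691 = 488 × 691 mm
T3: ⌊691/2⌋ × 488 = 345 × 488 mm
T4: ⌊488/2⌋ × 345 = 244 × 345 mm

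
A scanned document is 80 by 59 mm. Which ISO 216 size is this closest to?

C8 (57 × 81 mm)

Aspect ratio 80/59 ≈ 1.356 (ISO target is √2 ≈ 1.414).
In the C-series (envelope sizes, between A and B): C8 = 57 × 81 mm.
Off by 3 mm total — nearest standard size.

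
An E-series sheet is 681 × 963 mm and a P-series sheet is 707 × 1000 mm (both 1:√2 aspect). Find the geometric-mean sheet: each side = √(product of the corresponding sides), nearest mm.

694 × 981 mm

Short side: √(681 · 707) = √481467 ≈ 693.9 → 694 mm
Long side: √(963 · 1000) = √963000 ≈ 981.3 → 981 mm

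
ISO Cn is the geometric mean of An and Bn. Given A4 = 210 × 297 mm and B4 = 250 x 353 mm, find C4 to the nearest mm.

229 × 324 mm

Short side: √(210 · 250) = √52500 ≈ 229.1 → 229 mm
Long side: √(297 · 353) = √104841 ≈ 323.8 → 324 mm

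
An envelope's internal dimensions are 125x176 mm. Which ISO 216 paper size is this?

Aspect ratio 176/125 ≈ 1.408 — close to the ISO √2 ≈ 1.414.
In the B-series (B0 = 1000 × 1414 mm): B6 = 125 × 176 mm.

B6 (125 × 176 mm)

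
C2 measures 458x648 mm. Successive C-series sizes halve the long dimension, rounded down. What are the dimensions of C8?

C3: ⌊648/2⌋ × 458 = 324 × 458 mm
C4: ⌊458/2⌋ × 324 = 229 × 324 mm
C5: ⌊324/2⌋ × 229 = 162 × 229 mm
C6: ⌊229/2⌋ × 162 = 114 × 162 mm
C7: ⌊162/2⌋ × 114 = 81 × 114 mm
C8: ⌊114/2⌋ × 81 = 57 × 81 mm

57 × 81 mm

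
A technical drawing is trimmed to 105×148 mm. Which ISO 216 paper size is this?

A6 (105 × 148 mm)

Aspect ratio 148/105 ≈ 1.410 — close to the ISO √2 ≈ 1.414.
In the A-series (A0 area = 1 m²): A6 = 105 × 148 mm.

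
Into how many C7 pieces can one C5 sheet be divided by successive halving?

Each ISO step halves the sheet: 1 × C5 → 2 × C6 → 4 × C7
From C5 to C7 is 2 halving steps: 2^2 = 4.

4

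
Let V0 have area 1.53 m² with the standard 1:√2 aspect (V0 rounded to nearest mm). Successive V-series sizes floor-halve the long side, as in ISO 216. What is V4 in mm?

Let V0's short side be w mm. w · w√2 = 1.53 m² = 1,530,000 mm², so w ≈ 1040.1 mm and w√2 ≈ 1471.0 mm → V0 = 1040 × 1471 mm.
V1: ⌊1471/2⌋ × 1040 = 735 × 1040 mm
V2: ⌊1040/2⌋ × 735 = 520 × 735 mm
V3: ⌊735/2⌋ × 520 = 367 × 520 mm
V4: ⌊520/2⌋ × 367 = 260 × 367 mm

260 × 367 mm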